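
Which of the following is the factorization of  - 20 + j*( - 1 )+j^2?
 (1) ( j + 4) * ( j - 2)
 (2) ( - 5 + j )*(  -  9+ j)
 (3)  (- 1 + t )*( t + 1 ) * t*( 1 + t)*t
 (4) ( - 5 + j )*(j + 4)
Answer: 4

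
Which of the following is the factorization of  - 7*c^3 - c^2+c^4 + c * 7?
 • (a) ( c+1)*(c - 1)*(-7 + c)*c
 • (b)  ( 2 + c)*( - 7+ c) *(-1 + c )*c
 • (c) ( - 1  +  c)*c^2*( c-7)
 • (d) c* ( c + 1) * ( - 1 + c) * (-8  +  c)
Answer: a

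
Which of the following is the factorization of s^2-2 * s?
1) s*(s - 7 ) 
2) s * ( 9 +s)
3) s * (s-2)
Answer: 3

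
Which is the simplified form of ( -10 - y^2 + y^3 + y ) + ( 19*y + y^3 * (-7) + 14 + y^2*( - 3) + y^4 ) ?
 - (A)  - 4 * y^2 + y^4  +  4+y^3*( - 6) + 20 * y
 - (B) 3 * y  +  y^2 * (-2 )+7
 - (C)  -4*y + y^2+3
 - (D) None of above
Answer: A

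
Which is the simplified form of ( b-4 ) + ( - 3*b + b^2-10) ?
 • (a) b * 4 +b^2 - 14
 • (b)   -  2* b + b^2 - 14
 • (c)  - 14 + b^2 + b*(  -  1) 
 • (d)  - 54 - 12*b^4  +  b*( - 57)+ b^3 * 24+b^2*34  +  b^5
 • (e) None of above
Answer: b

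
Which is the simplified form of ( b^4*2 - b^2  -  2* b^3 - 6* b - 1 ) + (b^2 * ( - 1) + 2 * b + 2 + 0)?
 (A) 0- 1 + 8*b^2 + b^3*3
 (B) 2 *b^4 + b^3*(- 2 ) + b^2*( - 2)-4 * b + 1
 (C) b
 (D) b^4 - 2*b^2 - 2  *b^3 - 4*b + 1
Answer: B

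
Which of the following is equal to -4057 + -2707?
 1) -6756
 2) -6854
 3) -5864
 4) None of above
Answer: 4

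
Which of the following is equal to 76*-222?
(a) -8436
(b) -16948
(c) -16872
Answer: c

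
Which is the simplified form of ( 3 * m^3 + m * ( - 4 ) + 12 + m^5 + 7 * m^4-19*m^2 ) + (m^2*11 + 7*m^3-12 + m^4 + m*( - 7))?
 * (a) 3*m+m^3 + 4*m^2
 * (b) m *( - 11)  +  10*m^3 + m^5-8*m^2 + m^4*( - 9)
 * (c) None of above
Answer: c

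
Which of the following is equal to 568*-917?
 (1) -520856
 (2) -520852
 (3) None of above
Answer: 1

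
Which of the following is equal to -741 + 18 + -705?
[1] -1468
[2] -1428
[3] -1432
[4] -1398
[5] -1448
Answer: 2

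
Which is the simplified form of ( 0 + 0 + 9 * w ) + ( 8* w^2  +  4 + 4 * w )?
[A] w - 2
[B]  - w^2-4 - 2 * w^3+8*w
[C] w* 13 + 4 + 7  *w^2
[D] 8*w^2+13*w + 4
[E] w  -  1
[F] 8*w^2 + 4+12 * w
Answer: D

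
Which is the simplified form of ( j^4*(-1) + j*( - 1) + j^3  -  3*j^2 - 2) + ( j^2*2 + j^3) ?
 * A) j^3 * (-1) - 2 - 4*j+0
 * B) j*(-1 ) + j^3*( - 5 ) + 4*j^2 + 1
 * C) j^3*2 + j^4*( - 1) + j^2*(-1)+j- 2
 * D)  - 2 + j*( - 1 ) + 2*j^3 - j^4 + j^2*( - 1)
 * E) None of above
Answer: D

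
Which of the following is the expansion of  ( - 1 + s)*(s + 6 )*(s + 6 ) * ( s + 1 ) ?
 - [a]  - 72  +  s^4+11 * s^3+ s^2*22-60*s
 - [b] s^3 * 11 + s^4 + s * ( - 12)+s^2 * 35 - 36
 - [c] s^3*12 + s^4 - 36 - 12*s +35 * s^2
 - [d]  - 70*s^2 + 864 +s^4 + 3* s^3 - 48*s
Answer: c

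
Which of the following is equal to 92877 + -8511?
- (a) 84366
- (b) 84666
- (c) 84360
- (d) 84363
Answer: a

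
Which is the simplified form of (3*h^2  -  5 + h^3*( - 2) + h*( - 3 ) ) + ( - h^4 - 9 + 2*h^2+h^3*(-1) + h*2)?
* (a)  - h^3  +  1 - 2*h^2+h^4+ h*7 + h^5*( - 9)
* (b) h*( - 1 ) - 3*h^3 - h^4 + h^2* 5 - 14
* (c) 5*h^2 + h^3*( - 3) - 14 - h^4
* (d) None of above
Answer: b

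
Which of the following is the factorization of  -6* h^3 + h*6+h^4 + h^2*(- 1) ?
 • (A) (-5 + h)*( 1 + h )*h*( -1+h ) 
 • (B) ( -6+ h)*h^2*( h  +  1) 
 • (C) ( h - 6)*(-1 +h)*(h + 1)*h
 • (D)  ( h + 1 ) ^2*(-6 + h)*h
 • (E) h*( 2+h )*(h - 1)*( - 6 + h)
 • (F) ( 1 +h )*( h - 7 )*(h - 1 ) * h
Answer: C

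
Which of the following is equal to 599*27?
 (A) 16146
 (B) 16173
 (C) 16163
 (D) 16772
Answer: B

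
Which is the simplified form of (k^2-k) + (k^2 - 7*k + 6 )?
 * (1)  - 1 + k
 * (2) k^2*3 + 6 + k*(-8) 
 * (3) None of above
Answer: 3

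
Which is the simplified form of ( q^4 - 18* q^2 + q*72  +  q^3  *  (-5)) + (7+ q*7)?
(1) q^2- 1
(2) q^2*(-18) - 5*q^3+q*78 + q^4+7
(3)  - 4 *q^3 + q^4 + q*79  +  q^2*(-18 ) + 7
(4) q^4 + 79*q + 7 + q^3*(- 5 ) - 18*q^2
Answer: 4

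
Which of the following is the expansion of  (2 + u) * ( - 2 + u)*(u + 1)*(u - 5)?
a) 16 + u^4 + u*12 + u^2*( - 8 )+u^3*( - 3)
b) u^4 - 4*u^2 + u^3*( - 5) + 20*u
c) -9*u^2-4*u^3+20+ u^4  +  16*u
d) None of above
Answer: c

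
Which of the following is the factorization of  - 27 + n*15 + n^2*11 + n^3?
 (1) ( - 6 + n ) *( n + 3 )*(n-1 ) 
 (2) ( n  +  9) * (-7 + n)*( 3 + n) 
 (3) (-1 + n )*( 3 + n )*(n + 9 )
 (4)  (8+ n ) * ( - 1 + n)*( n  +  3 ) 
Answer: 3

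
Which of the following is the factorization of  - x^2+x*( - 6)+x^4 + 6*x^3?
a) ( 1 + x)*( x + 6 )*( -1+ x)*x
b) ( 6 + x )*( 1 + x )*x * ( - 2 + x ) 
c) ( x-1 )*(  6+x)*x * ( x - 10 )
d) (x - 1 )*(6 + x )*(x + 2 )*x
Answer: a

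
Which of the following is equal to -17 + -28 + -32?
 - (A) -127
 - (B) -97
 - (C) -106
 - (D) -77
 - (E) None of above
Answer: D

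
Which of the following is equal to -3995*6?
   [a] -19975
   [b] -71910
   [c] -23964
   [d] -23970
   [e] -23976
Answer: d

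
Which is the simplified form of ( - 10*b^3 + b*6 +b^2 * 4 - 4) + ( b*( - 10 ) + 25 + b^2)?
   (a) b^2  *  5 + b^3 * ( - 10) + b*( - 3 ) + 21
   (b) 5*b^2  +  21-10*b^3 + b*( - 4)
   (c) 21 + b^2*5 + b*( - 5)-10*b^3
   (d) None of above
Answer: b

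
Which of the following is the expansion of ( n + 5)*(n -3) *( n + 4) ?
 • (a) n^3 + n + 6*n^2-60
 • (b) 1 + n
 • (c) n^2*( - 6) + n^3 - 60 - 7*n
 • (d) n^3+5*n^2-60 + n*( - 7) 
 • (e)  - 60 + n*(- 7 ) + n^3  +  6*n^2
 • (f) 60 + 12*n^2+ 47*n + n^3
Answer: e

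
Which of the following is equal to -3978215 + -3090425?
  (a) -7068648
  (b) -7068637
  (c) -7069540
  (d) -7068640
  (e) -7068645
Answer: d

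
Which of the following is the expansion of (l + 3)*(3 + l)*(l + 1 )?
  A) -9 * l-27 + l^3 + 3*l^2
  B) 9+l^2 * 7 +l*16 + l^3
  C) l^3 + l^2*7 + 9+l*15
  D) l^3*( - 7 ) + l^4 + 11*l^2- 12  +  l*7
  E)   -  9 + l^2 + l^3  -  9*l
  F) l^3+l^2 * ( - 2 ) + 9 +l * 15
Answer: C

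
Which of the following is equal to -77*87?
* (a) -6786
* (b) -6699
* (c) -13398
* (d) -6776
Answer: b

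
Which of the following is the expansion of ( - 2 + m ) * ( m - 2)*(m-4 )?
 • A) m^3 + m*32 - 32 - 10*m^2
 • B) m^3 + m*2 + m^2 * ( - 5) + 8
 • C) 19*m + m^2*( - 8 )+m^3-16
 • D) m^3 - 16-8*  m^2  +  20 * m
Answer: D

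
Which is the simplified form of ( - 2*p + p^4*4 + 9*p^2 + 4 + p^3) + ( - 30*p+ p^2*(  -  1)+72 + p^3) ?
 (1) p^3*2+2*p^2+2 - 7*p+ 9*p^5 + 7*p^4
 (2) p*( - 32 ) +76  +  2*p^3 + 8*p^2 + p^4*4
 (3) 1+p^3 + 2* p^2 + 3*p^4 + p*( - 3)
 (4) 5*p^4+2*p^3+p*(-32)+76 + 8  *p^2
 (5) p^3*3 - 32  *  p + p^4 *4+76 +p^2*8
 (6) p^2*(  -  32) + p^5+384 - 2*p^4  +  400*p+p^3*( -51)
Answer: 2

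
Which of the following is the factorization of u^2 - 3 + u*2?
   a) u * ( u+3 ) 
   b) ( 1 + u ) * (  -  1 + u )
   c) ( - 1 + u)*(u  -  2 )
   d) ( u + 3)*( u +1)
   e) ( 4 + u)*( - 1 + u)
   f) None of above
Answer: f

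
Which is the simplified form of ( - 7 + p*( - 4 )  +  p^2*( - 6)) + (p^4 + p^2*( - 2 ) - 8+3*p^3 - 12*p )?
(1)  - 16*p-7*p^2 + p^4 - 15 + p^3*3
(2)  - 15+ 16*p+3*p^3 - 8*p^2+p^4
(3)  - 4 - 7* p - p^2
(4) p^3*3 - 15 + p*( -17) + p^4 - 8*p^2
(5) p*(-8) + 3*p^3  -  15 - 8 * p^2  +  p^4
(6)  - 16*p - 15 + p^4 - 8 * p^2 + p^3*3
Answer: 6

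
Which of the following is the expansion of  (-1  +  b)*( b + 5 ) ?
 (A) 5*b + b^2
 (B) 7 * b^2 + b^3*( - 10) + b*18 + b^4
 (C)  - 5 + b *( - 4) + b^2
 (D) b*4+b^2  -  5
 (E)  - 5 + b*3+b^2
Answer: D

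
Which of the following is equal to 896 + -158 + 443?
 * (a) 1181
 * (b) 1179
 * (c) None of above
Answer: a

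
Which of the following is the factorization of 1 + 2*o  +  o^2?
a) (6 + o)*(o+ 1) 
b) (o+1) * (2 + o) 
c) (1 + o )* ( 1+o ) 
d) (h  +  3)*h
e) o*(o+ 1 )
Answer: c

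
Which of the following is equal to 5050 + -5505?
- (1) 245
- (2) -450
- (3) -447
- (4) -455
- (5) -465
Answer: 4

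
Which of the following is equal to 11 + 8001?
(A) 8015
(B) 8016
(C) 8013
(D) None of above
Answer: D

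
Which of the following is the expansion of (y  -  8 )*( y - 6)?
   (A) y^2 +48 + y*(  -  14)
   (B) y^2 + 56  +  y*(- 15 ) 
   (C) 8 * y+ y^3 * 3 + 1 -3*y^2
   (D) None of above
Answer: A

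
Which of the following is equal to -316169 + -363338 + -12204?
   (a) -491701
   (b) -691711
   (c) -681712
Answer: b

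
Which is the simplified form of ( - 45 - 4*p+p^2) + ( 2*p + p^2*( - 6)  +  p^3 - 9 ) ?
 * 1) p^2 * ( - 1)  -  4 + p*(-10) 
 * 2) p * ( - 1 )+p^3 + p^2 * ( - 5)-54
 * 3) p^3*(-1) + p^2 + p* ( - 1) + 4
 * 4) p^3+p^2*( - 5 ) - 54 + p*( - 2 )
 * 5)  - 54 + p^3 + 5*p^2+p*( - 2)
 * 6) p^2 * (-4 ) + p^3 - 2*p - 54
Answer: 4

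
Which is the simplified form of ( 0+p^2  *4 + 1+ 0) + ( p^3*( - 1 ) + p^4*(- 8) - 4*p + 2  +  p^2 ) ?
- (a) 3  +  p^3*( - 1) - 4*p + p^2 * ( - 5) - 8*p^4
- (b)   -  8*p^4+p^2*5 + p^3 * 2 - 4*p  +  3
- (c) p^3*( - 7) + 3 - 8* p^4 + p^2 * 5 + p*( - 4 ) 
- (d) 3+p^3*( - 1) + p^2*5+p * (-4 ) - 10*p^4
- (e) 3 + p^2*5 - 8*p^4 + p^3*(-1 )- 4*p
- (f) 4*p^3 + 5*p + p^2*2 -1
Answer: e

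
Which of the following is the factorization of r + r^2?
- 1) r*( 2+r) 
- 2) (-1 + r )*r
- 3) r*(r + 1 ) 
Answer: 3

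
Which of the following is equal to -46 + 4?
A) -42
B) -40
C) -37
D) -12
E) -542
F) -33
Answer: A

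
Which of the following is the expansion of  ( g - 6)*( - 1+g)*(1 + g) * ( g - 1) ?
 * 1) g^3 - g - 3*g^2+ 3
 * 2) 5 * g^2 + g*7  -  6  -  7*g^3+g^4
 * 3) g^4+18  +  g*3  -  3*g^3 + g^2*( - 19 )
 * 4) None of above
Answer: 2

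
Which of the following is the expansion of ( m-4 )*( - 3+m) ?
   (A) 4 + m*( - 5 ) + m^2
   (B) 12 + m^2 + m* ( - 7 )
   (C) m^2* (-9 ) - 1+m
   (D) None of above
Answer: B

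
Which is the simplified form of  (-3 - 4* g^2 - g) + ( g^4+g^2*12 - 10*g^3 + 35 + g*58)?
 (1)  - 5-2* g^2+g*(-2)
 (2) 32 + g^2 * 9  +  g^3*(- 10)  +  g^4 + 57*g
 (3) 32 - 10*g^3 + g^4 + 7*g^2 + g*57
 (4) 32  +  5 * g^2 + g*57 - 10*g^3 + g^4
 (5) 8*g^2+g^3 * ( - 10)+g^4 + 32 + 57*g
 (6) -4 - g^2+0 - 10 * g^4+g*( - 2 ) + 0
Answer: 5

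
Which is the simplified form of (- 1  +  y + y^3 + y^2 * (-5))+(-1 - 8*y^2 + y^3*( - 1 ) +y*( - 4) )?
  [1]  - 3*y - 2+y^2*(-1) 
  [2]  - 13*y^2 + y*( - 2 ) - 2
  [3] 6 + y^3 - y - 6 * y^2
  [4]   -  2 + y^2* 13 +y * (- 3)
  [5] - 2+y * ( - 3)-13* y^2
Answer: 5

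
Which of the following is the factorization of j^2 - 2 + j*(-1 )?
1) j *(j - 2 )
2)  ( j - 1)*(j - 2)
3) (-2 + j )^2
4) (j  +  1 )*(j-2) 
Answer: 4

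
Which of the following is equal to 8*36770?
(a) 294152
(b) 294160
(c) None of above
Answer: b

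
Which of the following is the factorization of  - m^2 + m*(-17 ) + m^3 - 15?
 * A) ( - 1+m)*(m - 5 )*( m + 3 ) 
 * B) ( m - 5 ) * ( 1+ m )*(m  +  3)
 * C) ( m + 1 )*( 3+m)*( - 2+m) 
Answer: B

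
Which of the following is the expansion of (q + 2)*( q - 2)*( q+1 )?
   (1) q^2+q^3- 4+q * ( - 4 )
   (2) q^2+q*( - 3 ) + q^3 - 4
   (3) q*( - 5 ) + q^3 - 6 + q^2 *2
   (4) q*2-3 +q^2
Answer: 1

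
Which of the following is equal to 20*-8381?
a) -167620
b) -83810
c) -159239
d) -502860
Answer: a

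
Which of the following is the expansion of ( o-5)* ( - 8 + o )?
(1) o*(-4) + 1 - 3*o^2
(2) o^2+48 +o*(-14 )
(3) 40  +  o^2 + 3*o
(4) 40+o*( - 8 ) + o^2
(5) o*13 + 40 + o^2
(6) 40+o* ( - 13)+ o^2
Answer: 6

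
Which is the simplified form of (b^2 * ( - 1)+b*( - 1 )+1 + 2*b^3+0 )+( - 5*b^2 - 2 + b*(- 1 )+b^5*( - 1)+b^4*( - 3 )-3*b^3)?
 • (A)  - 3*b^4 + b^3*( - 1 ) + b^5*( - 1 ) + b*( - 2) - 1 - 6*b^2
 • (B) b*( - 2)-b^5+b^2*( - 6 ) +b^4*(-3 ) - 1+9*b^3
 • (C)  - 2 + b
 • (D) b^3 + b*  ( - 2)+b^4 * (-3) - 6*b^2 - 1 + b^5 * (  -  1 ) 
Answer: A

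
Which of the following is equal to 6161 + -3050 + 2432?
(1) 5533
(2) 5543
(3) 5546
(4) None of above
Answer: 2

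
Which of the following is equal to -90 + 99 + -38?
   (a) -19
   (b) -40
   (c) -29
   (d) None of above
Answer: c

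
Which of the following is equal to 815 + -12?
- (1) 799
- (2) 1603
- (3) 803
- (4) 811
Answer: 3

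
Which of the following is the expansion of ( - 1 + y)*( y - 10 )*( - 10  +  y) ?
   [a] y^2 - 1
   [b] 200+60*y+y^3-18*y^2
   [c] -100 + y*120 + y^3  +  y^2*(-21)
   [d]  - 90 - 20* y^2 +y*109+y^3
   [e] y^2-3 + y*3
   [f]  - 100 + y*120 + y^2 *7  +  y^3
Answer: c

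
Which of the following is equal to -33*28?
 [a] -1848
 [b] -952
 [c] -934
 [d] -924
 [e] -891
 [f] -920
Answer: d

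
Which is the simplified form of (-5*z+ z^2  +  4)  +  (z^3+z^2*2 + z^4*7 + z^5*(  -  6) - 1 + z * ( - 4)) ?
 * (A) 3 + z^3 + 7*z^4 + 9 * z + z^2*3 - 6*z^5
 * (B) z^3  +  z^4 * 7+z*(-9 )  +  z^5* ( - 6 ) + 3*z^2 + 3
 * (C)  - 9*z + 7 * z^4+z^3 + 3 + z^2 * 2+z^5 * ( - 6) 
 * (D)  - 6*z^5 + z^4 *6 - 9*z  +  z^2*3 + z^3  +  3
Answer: B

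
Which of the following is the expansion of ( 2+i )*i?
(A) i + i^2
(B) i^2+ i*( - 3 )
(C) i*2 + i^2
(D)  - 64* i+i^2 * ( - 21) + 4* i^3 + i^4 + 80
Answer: C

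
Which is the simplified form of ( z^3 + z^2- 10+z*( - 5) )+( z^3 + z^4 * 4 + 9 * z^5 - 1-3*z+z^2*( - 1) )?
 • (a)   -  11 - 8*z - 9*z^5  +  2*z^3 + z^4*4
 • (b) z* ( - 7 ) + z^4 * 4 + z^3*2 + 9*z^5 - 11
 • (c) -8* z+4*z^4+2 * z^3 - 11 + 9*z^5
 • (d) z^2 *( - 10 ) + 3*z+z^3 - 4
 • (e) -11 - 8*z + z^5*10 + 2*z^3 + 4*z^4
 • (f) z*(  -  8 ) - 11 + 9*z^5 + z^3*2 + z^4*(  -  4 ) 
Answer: c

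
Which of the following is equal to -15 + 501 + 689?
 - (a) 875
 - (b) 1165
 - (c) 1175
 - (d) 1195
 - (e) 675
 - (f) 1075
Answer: c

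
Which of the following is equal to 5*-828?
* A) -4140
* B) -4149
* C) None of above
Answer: A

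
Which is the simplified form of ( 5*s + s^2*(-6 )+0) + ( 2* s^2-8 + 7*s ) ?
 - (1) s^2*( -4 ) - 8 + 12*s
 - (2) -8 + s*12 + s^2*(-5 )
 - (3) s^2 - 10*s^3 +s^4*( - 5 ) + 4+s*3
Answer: 1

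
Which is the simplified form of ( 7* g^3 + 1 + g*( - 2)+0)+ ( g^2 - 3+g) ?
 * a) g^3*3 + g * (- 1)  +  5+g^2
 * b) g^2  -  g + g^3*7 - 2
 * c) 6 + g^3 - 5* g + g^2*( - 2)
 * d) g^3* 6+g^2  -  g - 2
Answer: b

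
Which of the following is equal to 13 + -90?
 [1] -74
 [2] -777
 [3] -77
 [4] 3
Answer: 3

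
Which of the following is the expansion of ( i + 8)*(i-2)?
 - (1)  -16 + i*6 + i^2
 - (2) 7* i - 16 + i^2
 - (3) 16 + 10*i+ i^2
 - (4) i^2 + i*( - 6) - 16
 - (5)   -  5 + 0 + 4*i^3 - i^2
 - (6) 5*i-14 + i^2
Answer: 1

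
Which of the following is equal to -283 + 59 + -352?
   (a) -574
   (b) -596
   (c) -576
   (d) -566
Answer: c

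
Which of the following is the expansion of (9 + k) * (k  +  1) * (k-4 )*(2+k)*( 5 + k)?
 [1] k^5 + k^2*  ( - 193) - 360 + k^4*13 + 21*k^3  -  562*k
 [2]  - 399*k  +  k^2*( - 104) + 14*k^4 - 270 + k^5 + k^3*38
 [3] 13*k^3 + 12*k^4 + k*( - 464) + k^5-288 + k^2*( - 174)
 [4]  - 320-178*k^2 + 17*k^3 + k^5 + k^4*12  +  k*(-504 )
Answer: 1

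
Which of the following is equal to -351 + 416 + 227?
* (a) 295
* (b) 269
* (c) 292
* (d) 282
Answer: c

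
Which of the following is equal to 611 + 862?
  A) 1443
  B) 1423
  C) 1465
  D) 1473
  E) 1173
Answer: D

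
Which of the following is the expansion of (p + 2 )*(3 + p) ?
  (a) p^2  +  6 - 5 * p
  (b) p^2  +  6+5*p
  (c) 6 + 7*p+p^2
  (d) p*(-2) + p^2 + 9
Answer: b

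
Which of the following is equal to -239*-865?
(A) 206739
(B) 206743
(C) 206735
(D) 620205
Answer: C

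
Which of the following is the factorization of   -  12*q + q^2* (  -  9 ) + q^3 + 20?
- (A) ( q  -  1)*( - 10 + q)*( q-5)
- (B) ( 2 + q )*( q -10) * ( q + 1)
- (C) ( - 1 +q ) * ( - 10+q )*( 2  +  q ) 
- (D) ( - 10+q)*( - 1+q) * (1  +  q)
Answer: C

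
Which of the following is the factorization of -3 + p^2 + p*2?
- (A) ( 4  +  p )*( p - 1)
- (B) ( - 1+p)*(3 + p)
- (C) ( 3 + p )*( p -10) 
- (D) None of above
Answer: B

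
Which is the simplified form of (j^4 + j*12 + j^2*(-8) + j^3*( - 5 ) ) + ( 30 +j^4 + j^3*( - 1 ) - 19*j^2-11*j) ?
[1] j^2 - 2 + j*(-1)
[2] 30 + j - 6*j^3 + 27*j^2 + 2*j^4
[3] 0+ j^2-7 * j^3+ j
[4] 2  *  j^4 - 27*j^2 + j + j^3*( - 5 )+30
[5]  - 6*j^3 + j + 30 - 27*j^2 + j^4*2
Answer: 5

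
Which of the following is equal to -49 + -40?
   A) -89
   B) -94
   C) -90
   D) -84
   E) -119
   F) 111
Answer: A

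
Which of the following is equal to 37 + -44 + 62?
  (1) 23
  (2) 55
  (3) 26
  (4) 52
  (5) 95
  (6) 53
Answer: 2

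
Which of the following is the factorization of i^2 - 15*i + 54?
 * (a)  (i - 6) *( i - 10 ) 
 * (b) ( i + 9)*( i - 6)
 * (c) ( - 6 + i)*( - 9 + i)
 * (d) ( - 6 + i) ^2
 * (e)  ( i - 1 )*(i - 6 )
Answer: c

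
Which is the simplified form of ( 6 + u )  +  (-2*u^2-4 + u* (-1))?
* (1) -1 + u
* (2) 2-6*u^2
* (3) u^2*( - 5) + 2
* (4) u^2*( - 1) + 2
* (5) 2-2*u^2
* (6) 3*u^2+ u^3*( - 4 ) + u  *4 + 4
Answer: 5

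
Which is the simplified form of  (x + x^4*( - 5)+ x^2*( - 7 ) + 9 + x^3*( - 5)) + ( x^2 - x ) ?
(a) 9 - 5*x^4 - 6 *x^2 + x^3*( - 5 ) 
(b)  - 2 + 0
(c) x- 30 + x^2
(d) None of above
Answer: a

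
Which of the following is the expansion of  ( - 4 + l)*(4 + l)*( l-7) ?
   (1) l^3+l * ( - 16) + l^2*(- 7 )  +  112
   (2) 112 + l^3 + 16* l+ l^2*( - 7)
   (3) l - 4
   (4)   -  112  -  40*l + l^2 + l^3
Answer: 1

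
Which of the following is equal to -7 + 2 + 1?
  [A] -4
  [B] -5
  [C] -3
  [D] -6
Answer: A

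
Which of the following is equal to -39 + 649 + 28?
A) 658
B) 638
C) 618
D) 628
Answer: B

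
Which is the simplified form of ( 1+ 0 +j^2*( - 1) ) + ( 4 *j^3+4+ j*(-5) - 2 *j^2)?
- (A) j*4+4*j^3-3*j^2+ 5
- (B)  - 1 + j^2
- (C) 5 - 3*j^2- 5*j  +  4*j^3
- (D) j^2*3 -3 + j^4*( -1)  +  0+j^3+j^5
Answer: C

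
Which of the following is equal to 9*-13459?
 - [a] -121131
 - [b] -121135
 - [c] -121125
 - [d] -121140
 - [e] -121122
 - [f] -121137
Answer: a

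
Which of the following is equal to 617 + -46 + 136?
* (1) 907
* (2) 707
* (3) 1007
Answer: 2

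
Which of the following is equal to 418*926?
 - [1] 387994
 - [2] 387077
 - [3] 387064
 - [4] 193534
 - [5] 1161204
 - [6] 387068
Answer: 6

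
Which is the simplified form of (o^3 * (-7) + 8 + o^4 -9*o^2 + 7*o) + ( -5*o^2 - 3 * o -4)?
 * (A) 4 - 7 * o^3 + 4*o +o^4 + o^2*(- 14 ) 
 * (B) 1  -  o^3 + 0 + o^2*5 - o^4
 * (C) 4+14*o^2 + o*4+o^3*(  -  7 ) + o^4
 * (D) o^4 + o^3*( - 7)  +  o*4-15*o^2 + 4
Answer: A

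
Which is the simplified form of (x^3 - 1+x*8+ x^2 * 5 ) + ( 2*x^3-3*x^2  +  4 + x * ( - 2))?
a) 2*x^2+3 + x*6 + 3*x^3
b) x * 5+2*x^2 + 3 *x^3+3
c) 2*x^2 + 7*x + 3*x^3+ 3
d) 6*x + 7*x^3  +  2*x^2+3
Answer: a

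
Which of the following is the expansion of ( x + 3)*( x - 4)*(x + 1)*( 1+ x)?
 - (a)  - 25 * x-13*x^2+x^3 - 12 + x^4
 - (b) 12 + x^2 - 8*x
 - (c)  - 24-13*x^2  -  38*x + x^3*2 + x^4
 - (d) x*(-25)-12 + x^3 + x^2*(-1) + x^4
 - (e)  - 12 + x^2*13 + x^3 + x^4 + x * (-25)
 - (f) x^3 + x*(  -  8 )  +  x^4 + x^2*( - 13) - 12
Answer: a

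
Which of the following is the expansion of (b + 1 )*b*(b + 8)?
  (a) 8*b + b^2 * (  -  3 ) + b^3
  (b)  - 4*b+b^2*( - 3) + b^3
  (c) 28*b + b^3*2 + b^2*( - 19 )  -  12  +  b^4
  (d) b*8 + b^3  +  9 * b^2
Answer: d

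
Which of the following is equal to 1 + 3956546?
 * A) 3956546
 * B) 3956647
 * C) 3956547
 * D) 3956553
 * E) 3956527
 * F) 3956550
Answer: C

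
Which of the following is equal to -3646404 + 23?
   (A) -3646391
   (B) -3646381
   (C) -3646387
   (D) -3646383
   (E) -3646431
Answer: B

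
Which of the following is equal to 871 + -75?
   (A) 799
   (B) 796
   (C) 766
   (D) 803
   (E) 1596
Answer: B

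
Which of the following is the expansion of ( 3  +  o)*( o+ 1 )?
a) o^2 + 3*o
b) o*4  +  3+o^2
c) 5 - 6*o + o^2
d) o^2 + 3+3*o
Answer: b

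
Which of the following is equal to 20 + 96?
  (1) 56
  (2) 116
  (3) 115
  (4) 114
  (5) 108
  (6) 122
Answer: 2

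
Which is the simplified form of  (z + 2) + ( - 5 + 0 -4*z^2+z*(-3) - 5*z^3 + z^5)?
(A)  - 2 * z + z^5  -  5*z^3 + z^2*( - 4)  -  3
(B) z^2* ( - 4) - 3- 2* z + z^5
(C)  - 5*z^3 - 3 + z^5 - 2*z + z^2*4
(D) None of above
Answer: A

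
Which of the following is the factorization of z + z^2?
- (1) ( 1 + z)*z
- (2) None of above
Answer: 1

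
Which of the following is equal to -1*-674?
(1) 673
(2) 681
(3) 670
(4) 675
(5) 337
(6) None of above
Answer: 6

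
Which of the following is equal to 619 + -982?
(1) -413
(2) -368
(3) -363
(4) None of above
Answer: 3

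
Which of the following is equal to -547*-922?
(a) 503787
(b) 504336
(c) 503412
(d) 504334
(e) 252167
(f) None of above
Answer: d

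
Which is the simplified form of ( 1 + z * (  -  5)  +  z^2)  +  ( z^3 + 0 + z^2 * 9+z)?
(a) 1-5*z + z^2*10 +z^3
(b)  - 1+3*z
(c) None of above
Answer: c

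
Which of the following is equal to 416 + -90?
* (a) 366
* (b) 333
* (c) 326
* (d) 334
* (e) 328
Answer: c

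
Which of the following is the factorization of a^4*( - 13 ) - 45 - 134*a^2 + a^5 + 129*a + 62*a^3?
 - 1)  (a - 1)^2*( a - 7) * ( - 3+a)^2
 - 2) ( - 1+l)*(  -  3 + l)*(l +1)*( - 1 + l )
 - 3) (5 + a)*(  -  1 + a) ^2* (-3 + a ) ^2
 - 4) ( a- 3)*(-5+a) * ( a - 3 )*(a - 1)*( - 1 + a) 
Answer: 4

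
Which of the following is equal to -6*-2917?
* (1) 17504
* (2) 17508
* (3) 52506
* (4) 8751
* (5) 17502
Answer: 5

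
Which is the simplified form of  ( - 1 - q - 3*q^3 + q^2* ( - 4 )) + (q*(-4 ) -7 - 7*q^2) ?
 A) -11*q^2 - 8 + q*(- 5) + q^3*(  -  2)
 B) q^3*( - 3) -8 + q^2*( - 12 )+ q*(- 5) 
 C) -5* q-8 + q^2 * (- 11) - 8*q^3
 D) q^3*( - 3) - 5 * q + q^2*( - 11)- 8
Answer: D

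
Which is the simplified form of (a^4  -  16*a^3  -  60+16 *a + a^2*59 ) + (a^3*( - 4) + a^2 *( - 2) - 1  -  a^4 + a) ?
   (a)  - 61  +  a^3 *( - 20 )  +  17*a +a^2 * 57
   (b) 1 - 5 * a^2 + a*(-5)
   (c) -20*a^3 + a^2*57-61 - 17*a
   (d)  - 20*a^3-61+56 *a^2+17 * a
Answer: a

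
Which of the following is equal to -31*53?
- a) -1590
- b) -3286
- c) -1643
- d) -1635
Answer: c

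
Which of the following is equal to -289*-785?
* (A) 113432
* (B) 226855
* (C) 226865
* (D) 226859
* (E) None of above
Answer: C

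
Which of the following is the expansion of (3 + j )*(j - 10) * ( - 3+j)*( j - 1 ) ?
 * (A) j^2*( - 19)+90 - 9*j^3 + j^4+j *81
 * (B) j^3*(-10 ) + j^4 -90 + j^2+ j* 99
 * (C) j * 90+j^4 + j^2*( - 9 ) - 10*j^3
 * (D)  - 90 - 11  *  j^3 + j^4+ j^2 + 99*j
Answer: D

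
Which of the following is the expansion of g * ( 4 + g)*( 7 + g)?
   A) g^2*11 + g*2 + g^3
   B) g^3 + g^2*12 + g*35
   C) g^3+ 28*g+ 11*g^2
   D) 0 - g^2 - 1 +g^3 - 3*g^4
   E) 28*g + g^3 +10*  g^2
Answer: C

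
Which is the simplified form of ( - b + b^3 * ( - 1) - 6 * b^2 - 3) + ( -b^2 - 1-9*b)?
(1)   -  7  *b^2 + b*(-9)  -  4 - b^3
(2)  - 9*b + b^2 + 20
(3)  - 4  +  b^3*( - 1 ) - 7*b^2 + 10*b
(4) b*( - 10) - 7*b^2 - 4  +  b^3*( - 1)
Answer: 4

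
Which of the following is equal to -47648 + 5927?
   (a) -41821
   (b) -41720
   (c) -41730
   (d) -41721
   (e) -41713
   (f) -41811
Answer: d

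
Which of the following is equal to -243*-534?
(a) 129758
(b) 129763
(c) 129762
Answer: c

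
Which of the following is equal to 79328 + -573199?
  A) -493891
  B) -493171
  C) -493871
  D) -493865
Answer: C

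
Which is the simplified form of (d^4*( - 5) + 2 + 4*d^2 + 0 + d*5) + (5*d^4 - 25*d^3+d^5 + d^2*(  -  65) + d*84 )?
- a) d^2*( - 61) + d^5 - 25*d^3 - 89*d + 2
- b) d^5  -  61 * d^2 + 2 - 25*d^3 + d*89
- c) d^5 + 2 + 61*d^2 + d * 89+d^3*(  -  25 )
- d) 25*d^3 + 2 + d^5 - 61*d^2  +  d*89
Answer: b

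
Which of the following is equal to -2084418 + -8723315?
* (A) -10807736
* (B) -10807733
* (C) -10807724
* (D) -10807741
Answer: B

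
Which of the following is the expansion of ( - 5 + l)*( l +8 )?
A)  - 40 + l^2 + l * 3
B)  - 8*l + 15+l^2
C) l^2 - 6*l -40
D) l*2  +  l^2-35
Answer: A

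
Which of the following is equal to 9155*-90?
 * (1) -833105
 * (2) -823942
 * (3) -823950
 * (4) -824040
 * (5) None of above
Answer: 3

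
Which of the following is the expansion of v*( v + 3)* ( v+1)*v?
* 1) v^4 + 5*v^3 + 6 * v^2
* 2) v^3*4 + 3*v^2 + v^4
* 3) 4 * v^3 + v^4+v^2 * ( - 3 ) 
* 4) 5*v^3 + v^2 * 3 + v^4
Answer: 2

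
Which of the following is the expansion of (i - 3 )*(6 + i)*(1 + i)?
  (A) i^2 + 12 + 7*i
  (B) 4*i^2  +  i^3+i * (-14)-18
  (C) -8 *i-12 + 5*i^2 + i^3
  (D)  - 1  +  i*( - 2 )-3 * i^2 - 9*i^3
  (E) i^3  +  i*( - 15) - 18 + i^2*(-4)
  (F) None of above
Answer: F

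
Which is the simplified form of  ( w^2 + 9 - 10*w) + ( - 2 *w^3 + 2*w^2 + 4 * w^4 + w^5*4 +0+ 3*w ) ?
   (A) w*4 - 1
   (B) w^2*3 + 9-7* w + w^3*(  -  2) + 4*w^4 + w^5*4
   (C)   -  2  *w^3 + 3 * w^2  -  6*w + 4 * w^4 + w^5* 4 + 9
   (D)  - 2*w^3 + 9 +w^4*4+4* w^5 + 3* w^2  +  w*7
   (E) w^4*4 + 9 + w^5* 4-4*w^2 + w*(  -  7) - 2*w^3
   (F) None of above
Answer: B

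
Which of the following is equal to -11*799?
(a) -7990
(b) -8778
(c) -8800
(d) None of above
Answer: d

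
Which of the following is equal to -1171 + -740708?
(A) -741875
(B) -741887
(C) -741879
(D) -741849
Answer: C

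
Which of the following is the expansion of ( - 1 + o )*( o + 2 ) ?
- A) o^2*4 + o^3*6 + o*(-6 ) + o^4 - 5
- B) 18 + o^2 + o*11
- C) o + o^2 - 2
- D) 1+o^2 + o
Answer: C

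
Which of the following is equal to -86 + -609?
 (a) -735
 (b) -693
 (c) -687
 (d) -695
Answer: d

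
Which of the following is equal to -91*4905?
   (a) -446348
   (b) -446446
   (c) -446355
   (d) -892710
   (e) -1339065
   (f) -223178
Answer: c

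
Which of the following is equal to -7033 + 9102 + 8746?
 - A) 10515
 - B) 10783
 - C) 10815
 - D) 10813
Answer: C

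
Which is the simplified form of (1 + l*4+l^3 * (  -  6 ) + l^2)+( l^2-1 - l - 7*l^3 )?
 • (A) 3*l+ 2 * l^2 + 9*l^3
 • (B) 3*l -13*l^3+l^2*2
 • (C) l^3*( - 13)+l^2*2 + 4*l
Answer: B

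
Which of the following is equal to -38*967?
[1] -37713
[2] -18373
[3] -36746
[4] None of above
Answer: 3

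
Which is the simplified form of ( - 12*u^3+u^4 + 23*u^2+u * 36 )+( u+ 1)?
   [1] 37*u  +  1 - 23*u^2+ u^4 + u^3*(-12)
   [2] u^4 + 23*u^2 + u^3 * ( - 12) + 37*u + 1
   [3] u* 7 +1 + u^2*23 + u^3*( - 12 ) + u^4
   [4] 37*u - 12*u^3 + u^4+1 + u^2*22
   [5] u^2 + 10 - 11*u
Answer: 2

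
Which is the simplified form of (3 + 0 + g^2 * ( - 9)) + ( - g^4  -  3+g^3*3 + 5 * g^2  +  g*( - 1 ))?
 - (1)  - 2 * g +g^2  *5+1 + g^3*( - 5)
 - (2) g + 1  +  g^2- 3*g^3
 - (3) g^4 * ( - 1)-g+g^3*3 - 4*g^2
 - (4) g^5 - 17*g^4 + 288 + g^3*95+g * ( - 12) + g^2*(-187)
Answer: 3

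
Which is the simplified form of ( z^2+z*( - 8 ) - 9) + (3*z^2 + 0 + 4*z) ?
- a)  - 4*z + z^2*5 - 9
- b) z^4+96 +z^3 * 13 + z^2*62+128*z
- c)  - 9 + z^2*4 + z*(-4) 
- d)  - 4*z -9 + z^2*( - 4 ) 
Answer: c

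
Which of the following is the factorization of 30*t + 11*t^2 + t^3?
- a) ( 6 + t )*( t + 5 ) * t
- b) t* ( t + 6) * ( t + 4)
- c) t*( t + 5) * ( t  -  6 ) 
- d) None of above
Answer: a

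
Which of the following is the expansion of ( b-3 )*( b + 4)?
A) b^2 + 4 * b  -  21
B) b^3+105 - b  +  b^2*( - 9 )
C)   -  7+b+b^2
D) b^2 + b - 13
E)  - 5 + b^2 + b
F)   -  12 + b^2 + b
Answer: F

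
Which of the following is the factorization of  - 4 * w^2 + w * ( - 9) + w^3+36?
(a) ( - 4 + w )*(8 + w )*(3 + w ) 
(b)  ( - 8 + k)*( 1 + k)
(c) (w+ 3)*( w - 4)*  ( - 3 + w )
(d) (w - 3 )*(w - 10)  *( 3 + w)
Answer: c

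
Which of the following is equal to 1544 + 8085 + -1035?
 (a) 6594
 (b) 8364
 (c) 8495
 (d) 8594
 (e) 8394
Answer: d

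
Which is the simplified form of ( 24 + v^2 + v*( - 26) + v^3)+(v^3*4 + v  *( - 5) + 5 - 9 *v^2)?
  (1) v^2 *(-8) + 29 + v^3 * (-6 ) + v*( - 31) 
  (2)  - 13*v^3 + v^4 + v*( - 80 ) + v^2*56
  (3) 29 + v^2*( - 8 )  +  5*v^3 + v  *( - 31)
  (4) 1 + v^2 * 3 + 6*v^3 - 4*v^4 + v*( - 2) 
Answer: 3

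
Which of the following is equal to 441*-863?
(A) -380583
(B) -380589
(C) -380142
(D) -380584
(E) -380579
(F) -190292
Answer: A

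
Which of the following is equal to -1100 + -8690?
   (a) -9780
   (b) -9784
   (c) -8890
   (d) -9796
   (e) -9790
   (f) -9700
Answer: e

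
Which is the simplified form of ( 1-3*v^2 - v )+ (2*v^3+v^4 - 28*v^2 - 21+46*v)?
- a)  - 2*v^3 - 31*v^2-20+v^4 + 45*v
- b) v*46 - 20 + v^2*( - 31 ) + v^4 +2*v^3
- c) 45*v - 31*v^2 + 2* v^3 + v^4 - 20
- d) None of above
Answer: c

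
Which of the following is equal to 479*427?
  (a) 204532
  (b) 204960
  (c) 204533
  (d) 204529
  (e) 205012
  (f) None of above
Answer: c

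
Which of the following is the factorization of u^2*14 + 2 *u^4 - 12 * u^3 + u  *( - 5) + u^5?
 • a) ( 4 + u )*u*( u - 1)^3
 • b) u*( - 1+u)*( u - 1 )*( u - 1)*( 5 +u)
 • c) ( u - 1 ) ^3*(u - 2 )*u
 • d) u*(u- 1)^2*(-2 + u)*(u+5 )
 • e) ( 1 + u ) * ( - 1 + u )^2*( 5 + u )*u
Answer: b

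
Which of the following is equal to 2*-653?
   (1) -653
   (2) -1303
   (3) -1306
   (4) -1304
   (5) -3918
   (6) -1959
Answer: 3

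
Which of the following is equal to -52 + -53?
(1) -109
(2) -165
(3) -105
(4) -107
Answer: 3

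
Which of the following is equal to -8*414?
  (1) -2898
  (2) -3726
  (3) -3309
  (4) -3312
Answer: 4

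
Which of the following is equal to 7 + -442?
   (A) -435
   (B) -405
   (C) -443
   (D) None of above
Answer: A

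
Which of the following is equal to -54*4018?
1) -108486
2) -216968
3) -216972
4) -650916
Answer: 3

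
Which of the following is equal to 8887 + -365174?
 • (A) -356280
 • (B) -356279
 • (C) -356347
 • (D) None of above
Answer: D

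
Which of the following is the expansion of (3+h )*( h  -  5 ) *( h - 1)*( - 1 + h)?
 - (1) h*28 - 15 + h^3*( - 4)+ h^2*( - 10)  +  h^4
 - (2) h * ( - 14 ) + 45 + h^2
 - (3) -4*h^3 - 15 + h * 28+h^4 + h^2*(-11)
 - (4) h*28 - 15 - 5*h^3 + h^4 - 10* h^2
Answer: 1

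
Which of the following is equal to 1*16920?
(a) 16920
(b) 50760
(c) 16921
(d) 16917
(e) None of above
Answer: a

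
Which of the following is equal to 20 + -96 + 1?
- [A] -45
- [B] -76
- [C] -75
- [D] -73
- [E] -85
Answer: C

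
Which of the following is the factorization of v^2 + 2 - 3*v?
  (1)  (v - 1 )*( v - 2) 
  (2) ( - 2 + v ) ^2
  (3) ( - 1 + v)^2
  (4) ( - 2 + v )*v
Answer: 1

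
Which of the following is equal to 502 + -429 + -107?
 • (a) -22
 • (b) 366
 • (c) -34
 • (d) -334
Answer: c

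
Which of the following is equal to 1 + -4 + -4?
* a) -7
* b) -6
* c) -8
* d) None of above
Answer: a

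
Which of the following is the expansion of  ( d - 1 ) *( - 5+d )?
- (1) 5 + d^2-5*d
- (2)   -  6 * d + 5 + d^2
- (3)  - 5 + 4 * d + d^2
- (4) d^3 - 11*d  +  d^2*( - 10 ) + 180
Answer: 2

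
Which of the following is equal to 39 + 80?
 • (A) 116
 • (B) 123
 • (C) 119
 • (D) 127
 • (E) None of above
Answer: C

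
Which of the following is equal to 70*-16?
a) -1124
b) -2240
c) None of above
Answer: c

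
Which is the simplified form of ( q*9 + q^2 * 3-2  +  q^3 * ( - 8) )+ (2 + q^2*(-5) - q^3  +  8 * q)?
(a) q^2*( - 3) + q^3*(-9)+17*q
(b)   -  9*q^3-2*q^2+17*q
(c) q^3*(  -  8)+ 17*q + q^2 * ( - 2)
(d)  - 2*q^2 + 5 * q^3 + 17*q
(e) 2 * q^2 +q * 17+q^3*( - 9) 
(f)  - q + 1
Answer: b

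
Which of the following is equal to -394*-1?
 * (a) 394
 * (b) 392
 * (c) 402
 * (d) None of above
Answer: a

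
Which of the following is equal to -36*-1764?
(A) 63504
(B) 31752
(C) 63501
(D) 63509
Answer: A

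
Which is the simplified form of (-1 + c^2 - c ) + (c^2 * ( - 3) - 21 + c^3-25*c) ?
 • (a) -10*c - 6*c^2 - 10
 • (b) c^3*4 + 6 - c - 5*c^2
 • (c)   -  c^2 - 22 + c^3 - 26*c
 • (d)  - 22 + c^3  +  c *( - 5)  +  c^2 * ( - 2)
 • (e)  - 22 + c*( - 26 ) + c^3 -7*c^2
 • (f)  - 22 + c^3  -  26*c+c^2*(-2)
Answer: f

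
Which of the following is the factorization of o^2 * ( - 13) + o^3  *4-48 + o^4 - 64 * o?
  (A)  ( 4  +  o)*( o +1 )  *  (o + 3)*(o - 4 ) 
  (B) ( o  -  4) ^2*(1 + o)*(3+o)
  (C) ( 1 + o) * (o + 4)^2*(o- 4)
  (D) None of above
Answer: A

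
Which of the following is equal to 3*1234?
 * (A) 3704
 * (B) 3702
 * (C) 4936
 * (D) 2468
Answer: B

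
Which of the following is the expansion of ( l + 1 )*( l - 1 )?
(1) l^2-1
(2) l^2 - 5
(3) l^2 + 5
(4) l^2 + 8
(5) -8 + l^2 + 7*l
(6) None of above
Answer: 1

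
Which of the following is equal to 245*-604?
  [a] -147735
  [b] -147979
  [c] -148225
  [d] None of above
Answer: d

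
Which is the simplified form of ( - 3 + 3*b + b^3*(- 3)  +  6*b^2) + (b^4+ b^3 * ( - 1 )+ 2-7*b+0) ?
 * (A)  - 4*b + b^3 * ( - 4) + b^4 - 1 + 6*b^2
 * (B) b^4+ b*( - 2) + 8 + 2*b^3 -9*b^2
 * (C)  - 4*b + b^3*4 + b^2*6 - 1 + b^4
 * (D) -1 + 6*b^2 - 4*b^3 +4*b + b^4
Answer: A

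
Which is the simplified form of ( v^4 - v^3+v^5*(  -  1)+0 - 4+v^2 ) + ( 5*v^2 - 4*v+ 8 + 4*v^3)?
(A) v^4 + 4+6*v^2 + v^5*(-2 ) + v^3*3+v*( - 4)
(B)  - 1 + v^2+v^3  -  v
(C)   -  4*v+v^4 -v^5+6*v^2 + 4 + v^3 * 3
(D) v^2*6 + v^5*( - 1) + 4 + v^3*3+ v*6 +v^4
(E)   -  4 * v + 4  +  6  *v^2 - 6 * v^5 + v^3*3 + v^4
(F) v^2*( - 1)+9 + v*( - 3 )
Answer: C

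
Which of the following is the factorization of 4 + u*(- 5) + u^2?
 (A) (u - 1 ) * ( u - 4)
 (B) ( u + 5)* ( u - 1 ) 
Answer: A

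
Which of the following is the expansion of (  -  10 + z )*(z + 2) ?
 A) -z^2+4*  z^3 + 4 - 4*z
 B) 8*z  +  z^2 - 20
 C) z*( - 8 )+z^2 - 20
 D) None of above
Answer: C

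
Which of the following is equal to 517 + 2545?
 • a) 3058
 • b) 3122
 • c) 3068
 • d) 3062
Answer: d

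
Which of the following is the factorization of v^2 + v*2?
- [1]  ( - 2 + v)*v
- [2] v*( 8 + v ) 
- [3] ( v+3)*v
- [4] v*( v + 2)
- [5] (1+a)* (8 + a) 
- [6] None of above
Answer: 4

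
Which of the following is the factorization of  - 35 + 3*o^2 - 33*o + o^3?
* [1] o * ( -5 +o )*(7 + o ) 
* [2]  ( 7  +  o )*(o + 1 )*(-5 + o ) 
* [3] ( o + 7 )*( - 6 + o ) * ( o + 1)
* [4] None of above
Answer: 2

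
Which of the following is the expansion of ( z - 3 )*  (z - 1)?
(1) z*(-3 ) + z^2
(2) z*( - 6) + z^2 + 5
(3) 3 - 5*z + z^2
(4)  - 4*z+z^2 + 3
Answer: 4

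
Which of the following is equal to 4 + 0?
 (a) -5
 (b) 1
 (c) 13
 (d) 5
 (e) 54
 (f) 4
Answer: f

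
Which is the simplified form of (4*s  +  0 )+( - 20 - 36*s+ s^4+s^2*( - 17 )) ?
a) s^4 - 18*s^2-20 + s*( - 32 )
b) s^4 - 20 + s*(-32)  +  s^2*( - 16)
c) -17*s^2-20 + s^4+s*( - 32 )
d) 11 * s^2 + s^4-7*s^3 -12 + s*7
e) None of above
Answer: c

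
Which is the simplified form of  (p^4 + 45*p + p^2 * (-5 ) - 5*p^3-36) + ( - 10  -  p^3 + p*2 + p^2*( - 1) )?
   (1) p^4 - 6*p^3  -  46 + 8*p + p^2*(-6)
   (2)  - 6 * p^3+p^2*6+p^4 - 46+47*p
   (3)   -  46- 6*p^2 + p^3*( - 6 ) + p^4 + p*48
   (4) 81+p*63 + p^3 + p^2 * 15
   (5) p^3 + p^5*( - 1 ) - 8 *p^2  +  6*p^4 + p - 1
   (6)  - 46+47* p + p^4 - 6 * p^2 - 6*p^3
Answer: 6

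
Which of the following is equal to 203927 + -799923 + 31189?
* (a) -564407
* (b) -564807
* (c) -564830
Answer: b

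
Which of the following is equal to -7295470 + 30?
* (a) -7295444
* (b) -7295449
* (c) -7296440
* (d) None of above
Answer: d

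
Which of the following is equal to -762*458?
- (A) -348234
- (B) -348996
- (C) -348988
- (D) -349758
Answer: B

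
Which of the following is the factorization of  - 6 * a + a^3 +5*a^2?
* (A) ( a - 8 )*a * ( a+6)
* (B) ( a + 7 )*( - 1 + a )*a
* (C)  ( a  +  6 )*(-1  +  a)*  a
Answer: C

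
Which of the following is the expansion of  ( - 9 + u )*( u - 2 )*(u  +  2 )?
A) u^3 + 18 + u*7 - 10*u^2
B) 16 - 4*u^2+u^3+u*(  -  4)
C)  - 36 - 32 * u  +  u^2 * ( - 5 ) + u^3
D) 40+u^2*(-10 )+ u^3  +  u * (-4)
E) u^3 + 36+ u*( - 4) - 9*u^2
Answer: E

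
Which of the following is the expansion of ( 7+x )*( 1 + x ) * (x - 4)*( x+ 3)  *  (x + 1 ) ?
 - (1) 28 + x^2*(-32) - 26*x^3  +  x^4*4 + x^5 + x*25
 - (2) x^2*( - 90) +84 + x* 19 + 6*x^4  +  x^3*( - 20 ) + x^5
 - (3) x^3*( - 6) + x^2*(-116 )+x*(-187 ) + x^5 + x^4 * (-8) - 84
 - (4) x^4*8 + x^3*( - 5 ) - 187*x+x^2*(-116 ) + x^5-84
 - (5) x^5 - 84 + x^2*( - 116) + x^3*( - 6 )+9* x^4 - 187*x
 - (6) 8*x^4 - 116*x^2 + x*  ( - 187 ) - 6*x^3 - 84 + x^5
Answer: 6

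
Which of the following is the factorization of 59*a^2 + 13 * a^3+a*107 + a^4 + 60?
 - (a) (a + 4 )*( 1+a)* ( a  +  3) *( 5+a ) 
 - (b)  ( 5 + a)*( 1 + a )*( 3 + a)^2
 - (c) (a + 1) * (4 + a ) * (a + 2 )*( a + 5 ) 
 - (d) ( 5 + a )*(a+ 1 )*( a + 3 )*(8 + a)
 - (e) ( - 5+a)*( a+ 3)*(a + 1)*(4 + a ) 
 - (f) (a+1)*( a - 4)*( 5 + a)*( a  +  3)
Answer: a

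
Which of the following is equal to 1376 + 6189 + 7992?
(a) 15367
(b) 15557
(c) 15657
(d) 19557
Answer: b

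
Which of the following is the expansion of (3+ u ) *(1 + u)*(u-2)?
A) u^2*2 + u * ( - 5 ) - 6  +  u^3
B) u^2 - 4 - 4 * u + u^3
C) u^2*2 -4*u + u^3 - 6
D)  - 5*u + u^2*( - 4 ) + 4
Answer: A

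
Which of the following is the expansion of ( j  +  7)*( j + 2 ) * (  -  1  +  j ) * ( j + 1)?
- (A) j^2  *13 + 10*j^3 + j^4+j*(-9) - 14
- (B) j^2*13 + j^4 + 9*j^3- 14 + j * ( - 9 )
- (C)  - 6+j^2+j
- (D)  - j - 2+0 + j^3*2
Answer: B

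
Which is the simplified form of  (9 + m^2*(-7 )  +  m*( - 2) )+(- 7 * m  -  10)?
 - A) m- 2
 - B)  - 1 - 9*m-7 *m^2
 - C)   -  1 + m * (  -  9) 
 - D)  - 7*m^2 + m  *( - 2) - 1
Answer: B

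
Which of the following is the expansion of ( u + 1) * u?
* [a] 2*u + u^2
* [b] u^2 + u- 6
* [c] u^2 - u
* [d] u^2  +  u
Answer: d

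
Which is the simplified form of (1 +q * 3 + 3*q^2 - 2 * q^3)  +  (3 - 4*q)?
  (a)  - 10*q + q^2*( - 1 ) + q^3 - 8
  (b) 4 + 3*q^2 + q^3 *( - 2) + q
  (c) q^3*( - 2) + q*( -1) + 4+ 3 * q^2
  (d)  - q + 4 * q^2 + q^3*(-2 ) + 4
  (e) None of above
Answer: c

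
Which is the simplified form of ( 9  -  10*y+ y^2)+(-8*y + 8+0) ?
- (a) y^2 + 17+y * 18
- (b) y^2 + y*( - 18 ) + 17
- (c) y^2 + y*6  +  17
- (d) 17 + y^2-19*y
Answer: b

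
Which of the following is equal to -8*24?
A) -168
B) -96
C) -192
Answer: C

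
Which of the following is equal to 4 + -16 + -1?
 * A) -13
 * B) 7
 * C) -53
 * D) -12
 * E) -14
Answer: A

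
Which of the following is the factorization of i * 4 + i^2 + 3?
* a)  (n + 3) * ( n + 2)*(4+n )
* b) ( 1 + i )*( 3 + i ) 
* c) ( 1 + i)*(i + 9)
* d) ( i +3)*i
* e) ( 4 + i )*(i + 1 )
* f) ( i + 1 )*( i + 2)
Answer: b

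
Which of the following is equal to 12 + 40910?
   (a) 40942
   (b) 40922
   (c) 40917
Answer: b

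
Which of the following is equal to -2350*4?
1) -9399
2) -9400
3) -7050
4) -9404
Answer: 2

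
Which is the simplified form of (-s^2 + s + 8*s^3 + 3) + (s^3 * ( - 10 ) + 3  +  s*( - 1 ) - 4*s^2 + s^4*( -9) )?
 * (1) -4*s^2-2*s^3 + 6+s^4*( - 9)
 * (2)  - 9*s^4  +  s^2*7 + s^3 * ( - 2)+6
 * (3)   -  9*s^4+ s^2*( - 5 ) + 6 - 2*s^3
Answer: 3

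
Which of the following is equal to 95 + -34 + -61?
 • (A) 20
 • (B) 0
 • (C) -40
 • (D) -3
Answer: B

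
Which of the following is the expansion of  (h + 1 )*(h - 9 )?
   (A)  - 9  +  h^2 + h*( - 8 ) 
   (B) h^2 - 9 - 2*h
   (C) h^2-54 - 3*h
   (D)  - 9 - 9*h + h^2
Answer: A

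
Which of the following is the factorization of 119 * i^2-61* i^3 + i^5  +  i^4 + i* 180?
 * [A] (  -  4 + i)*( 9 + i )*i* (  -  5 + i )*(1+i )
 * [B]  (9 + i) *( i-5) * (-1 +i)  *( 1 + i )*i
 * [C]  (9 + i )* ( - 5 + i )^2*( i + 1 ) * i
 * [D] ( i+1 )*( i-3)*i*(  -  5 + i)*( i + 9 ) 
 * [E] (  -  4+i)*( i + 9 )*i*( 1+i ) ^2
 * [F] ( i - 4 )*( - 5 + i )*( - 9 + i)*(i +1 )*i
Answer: A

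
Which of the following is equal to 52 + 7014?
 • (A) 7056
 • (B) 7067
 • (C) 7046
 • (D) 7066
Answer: D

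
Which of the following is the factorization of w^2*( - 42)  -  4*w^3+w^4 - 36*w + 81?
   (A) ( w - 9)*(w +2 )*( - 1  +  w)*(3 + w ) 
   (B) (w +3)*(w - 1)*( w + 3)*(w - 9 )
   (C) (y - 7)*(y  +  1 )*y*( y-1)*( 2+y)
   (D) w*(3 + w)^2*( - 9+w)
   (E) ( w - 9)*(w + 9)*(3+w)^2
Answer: B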